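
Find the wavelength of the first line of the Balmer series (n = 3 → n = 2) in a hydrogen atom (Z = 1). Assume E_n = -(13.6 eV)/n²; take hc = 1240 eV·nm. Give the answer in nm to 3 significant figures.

The Balmer series terminates on n_f = 2; the first line has n_i = 2+1 = 3.
ΔE = 13.60 × (1/2² − 1/3²) = 1.889 eV.
λ = 1240 / 1.889 = 656 nm.

656 nm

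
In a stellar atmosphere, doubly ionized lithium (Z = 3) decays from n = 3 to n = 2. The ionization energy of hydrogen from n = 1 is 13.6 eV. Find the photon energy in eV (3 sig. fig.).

17.0 eV

The Bohr energies scale as Z², so for Z = 3: E_n = −122.4/n² eV.
E_3 = −122.4/9 = −13.60 eV and E_2 = −122.4/4 = −30.60 eV.
The photon energy is |E_3 − E_2| = 17.0 eV.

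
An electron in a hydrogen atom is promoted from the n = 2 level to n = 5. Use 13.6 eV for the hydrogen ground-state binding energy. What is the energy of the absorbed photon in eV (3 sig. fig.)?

E_5 = −13.60/25 = −0.5440 eV and E_2 = −13.60/4 = −3.400 eV.
The photon energy is |E_5 − E_2| = 2.86 eV.

2.86 eV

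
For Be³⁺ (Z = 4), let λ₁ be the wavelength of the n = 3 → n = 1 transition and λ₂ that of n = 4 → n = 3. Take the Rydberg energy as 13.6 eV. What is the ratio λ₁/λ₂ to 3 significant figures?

λ ∝ 1/ΔE ∝ 1/(1/n_f² − 1/n_i²), and the Z² and hc factors cancel in the ratio.
λ₁/λ₂ = (1/3² − 1/4²)/(1/1² − 1/3²) = 0.04861/0.8889 = 0.0547.

0.0547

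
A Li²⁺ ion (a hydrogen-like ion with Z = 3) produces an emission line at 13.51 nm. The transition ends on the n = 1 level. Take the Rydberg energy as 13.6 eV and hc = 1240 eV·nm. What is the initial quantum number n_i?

The photon energy is ΔE = hc/λ = 1240 / 13.51 = 91.78 eV.
With Z = 3, ΔE = 122.4 × (1/n_f² − 1/n_i²), so 1/n_f² − 1/n_i² = 0.7499.
With n_f = 1: 1/n_i² = 1/1 − 0.7499 = 0.2501, so n_i ≈ 2.00.

n_i = 2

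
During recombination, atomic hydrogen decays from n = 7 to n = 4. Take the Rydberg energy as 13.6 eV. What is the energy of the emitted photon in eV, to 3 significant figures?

0.572 eV

E_7 = −13.60/49 = −0.2776 eV and E_4 = −13.60/16 = −0.8500 eV.
The photon energy is |E_7 − E_4| = 0.572 eV.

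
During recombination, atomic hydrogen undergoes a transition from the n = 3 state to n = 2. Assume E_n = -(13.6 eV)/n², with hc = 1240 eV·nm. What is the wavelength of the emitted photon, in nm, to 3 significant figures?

656 nm

ΔE = 13.60 × (1/2² − 1/3²) = 13.60 × 0.1389 = 1.889 eV.
λ = hc/ΔE = 1240 / 1.889 = 656 nm.
This line belongs to the Balmer series.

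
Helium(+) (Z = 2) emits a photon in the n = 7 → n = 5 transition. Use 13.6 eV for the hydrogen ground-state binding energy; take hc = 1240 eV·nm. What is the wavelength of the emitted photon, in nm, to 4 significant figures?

1163 nm

For Z = 2 the level energies scale as Z², so the effective Rydberg energy is 13.6 × 4 = 54.40 eV.
ΔE = 54.40 × (1/5² − 1/7²) = 54.40 × 0.01959 = 1.066 eV.
λ = hc/ΔE = 1240 / 1.066 = 1163 nm.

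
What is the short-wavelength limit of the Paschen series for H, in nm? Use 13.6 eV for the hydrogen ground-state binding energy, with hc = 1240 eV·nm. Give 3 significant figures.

The Paschen series has lower level n_f = 3; the series limit corresponds to n_i → ∞.
ΔE_max = 13.6 × 1 / 3² = 1.511 eV.
λ_min = 1240 / 1.511 = 821 nm.

821 nm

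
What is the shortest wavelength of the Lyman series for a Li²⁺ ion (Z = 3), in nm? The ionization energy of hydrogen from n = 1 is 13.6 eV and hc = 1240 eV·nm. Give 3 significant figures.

The Lyman series has lower level n_f = 1; the series limit corresponds to n_i → ∞.
ΔE_max = 13.6 × 9 / 1² = 122.4 eV.
λ_min = 1240 / 122.4 = 10.1 nm.

10.1 nm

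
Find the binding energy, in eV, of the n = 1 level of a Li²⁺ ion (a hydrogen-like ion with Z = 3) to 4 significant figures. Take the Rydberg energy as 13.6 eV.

E_n = −13.6 Z²/n² = −122.4/n² eV for Z = 3.
E_1 = −122.4/1 = −122.4 eV, so ionization (to E = 0) requires 122.4 eV.

122.4 eV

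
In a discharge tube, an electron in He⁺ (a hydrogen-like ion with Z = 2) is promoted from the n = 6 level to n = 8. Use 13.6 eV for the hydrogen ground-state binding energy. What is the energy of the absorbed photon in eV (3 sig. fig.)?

The Bohr energies scale as Z², so for Z = 2: E_n = −54.40/n² eV.
E_8 = −54.40/64 = −0.8500 eV and E_6 = −54.40/36 = −1.511 eV.
The photon energy is |E_8 − E_6| = 0.661 eV.

0.661 eV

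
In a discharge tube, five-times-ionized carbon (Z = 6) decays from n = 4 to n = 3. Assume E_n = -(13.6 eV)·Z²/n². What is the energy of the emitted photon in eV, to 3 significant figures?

23.8 eV

The Bohr energies scale as Z², so for Z = 6: E_n = −489.6/n² eV.
E_4 = −489.6/16 = −30.60 eV and E_3 = −489.6/9 = −54.40 eV.
The photon energy is |E_4 − E_3| = 23.8 eV.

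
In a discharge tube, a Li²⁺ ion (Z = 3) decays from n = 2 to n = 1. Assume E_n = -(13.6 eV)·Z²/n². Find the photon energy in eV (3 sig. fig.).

91.8 eV

The Bohr energies scale as Z², so for Z = 3: E_n = −122.4/n² eV.
E_2 = −122.4/4 = −30.60 eV and E_1 = −122.4/1 = −122.4 eV.
The photon energy is |E_2 − E_1| = 91.8 eV.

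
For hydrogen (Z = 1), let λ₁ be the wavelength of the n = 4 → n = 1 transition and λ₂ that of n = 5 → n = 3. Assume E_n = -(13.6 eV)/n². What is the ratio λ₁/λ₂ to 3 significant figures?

λ ∝ 1/ΔE ∝ 1/(1/n_f² − 1/n_i²), and the Z² and hc factors cancel in the ratio.
λ₁/λ₂ = (1/3² − 1/5²)/(1/1² − 1/4²) = 0.07111/0.9375 = 0.0759.

0.0759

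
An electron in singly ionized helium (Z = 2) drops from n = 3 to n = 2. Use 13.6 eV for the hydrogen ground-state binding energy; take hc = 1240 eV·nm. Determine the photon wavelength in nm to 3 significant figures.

For Z = 2 the level energies scale as Z², so the effective Rydberg energy is 13.6 × 4 = 54.40 eV.
ΔE = 54.40 × (1/2² − 1/3²) = 54.40 × 0.1389 = 7.556 eV.
λ = hc/ΔE = 1240 / 7.556 = 164 nm.

164 nm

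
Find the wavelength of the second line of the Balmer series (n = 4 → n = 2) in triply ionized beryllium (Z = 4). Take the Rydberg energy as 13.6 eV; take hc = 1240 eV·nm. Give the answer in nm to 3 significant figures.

30.4 nm

The Balmer series terminates on n_f = 2; the second line has n_i = 2+2 = 4.
ΔE = 217.6 × (1/2² − 1/4²) = 40.80 eV.
λ = 1240 / 40.80 = 30.4 nm.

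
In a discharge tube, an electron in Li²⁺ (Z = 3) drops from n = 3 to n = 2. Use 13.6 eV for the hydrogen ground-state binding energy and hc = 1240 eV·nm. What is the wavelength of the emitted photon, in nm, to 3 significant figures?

For Z = 3 the level energies scale as Z², so the effective Rydberg energy is 13.6 × 9 = 122.4 eV.
ΔE = 122.4 × (1/2² − 1/3²) = 122.4 × 0.1389 = 17.00 eV.
λ = hc/ΔE = 1240 / 17.00 = 72.9 nm.

72.9 nm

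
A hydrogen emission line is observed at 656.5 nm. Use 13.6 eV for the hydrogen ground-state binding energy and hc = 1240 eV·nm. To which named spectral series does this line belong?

Balmer

ΔE = 1240/656.5 = 1.889 eV.
This matches 13.6 × (1/2² − 1/3²), so n_f = 2: the Balmer series.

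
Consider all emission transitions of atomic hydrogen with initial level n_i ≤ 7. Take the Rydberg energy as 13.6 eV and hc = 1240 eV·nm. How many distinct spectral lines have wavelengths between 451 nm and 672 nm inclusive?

2

Enumerate all n_i → n_f pairs with 1 ≤ n_f < n_i ≤ 7 and compute λ = 1240 / [13.6·1·(1/n_f² − 1/n_i²)].
Lines falling in [451, 672] nm: 4→2 (486.3 nm), 3→2 (656.5 nm).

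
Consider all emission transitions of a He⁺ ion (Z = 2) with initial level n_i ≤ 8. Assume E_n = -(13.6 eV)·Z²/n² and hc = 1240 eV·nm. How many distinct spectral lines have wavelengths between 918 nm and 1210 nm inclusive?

Enumerate all n_i → n_f pairs with 1 ≤ n_f < n_i ≤ 8 and compute λ = 1240 / [13.6·4·(1/n_f² − 1/n_i²)].
Lines falling in [918, 1210] nm: 8→5 (935.1 nm), 5→4 (1013 nm), 7→5 (1163 nm).

3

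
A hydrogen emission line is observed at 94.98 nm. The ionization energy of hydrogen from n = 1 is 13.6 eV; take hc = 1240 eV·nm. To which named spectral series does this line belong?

Lyman

ΔE = 1240/94.98 = 13.06 eV.
This matches 13.6 × (1/1² − 1/5²), so n_f = 1: the Lyman series.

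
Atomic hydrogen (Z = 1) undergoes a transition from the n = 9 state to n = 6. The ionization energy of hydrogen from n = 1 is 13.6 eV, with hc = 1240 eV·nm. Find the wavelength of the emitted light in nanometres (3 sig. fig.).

5910 nm

ΔE = 13.60 × (1/6² − 1/9²) = 13.60 × 0.01543 = 0.2099 eV.
λ = hc/ΔE = 1240 / 0.2099 = 5910 nm.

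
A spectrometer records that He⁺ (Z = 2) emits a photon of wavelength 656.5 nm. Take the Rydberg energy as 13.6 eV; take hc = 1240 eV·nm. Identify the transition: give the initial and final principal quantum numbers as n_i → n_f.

The photon energy is ΔE = hc/λ = 1240 / 656.5 = 1.889 eV.
With Z = 2, ΔE = 54.40 × (1/n_f² − 1/n_i²), so 1/n_f² − 1/n_i² = 0.03472.
Trying n_f = 4 gives 1/n_i² = 0.02778, i.e. n_i ≈ 6; this pair matches.

n_i = 6, n_f = 4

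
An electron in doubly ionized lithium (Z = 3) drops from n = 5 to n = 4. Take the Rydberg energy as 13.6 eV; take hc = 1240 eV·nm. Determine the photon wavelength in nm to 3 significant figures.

For Z = 3 the level energies scale as Z², so the effective Rydberg energy is 13.6 × 9 = 122.4 eV.
ΔE = 122.4 × (1/4² − 1/5²) = 122.4 × 0.02250 = 2.754 eV.
λ = hc/ΔE = 1240 / 2.754 = 450 nm.

450 nm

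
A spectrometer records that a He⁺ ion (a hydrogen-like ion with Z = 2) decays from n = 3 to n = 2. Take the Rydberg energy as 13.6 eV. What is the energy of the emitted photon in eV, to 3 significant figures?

The Bohr energies scale as Z², so for Z = 2: E_n = −54.40/n² eV.
E_3 = −54.40/9 = −6.044 eV and E_2 = −54.40/4 = −13.60 eV.
The photon energy is |E_3 − E_2| = 7.56 eV.

7.56 eV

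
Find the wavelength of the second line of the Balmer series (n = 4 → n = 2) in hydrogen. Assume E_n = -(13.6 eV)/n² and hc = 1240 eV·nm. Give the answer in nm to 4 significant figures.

486.3 nm

The Balmer series terminates on n_f = 2; the second line has n_i = 2+2 = 4.
ΔE = 13.60 × (1/2² − 1/4²) = 2.550 eV.
λ = 1240 / 2.550 = 486.3 nm.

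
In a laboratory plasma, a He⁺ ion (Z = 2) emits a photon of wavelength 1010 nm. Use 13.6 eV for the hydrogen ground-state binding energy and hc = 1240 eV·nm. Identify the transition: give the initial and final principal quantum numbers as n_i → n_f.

The photon energy is ΔE = hc/λ = 1240 / 1010 = 1.228 eV.
With Z = 2, ΔE = 54.40 × (1/n_f² − 1/n_i²), so 1/n_f² − 1/n_i² = 0.02257.
Trying n_f = 4 gives 1/n_i² = 0.03993, i.e. n_i ≈ 5; this pair matches.

n_i = 5, n_f = 4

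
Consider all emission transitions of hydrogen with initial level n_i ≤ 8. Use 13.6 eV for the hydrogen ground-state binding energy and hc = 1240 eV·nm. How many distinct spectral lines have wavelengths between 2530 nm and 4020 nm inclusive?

2

Enumerate all n_i → n_f pairs with 1 ≤ n_f < n_i ≤ 8 and compute λ = 1240 / [13.6·1·(1/n_f² − 1/n_i²)].
Lines falling in [2530, 4020] nm: 6→4 (2626 nm), 8→5 (3741 nm).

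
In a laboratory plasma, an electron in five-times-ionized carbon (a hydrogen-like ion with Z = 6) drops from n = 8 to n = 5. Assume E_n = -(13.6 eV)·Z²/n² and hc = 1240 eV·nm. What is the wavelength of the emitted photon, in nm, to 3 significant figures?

104 nm

For Z = 6 the level energies scale as Z², so the effective Rydberg energy is 13.6 × 36 = 489.6 eV.
ΔE = 489.6 × (1/5² − 1/8²) = 489.6 × 0.02438 = 11.93 eV.
λ = hc/ΔE = 1240 / 11.93 = 104 nm.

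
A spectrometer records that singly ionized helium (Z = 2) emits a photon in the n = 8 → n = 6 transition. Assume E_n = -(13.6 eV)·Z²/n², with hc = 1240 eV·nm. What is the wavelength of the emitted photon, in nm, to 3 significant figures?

For Z = 2 the level energies scale as Z², so the effective Rydberg energy is 13.6 × 4 = 54.40 eV.
ΔE = 54.40 × (1/6² − 1/8²) = 54.40 × 0.01215 = 0.6611 eV.
λ = hc/ΔE = 1240 / 0.6611 = 1880 nm.

1880 nm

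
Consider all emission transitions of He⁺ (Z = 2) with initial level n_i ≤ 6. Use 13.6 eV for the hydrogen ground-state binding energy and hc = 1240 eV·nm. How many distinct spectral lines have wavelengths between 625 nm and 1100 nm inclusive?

Enumerate all n_i → n_f pairs with 1 ≤ n_f < n_i ≤ 6 and compute λ = 1240 / [13.6·4·(1/n_f² − 1/n_i²)].
Lines falling in [625, 1100] nm: 6→4 (656.5 nm), 5→4 (1013 nm).

2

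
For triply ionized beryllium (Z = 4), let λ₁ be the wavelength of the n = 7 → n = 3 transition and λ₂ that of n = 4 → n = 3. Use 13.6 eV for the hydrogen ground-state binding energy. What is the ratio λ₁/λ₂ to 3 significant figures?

0.536

λ ∝ 1/ΔE ∝ 1/(1/n_f² − 1/n_i²), and the Z² and hc factors cancel in the ratio.
λ₁/λ₂ = (1/3² − 1/4²)/(1/3² − 1/7²) = 0.04861/0.09070 = 0.536.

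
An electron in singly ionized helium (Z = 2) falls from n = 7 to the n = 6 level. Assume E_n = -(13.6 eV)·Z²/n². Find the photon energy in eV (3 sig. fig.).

The Bohr energies scale as Z², so for Z = 2: E_n = −54.40/n² eV.
E_7 = −54.40/49 = −1.110 eV and E_6 = −54.40/36 = −1.511 eV.
The photon energy is |E_7 − E_6| = 0.401 eV.

0.401 eV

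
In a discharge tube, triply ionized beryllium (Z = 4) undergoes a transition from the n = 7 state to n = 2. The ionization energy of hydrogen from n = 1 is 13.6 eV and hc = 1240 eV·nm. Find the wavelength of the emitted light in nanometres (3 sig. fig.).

For Z = 4 the level energies scale as Z², so the effective Rydberg energy is 13.6 × 16 = 217.6 eV.
ΔE = 217.6 × (1/2² − 1/7²) = 217.6 × 0.2296 = 49.96 eV.
λ = hc/ΔE = 1240 / 49.96 = 24.8 nm.

24.8 nm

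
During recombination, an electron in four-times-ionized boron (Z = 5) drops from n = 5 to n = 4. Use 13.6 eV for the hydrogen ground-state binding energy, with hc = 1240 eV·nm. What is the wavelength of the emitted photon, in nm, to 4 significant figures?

For Z = 5 the level energies scale as Z², so the effective Rydberg energy is 13.6 × 25 = 340.0 eV.
ΔE = 340.0 × (1/4² − 1/5²) = 340.0 × 0.02250 = 7.650 eV.
λ = hc/ΔE = 1240 / 7.650 = 162.1 nm.

162.1 nm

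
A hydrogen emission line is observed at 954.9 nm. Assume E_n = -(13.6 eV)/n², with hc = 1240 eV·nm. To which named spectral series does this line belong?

ΔE = 1240/954.9 = 1.299 eV.
This matches 13.6 × (1/3² − 1/8²), so n_f = 3: the Paschen series.

Paschen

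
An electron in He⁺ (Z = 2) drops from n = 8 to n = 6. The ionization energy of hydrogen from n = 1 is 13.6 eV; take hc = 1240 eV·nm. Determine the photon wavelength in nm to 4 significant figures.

For Z = 2 the level energies scale as Z², so the effective Rydberg energy is 13.6 × 4 = 54.40 eV.
ΔE = 54.40 × (1/6² − 1/8²) = 54.40 × 0.01215 = 0.6611 eV.
λ = hc/ΔE = 1240 / 0.6611 = 1876 nm.

1876 nm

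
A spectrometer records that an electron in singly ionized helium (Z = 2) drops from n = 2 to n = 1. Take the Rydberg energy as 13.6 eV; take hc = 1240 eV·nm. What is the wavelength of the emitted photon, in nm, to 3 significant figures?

For Z = 2 the level energies scale as Z², so the effective Rydberg energy is 13.6 × 4 = 54.40 eV.
ΔE = 54.40 × (1/1² − 1/2²) = 54.40 × 0.7500 = 40.80 eV.
λ = hc/ΔE = 1240 / 40.80 = 30.4 nm.

30.4 nm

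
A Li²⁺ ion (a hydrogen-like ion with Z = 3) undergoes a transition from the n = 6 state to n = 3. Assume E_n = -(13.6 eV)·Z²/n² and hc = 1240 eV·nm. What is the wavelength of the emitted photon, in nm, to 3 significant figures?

122 nm

For Z = 3 the level energies scale as Z², so the effective Rydberg energy is 13.6 × 9 = 122.4 eV.
ΔE = 122.4 × (1/3² − 1/6²) = 122.4 × 0.08333 = 10.20 eV.
λ = hc/ΔE = 1240 / 10.20 = 122 nm.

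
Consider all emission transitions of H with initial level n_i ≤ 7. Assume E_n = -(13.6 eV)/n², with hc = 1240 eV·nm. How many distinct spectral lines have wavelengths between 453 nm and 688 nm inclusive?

2

Enumerate all n_i → n_f pairs with 1 ≤ n_f < n_i ≤ 7 and compute λ = 1240 / [13.6·1·(1/n_f² − 1/n_i²)].
Lines falling in [453, 688] nm: 4→2 (486.3 nm), 3→2 (656.5 nm).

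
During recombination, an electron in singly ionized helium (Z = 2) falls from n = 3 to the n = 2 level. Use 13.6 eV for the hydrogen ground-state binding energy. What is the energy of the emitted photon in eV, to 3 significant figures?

7.56 eV

The Bohr energies scale as Z², so for Z = 2: E_n = −54.40/n² eV.
E_3 = −54.40/9 = −6.044 eV and E_2 = −54.40/4 = −13.60 eV.
The photon energy is |E_3 − E_2| = 7.56 eV.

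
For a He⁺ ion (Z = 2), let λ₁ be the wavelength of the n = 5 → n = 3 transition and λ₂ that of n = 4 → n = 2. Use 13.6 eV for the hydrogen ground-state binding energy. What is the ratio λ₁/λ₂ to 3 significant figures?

2.64

λ ∝ 1/ΔE ∝ 1/(1/n_f² − 1/n_i²), and the Z² and hc factors cancel in the ratio.
λ₁/λ₂ = (1/2² − 1/4²)/(1/3² − 1/5²) = 0.1875/0.07111 = 2.64.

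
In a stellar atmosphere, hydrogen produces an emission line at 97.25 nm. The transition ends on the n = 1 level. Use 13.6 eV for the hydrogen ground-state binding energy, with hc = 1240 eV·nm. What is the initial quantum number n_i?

The photon energy is ΔE = hc/λ = 1240 / 97.25 = 12.75 eV.
With Z = 1, ΔE = 13.60 × (1/n_f² − 1/n_i²), so 1/n_f² − 1/n_i² = 0.9375.
With n_f = 1: 1/n_i² = 1/1 − 0.9375 = 0.06245, so n_i ≈ 4.00.

n_i = 4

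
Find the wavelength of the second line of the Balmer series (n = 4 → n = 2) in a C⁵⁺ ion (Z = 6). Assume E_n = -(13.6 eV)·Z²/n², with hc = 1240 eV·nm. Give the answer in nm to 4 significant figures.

The Balmer series terminates on n_f = 2; the second line has n_i = 2+2 = 4.
ΔE = 489.6 × (1/2² − 1/4²) = 91.80 eV.
λ = 1240 / 91.80 = 13.51 nm.

13.51 nm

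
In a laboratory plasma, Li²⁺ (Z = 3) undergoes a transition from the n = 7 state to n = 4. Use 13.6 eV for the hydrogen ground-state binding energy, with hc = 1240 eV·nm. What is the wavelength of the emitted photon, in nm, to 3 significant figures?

For Z = 3 the level energies scale as Z², so the effective Rydberg energy is 13.6 × 9 = 122.4 eV.
ΔE = 122.4 × (1/4² − 1/7²) = 122.4 × 0.04209 = 5.152 eV.
λ = hc/ΔE = 1240 / 5.152 = 241 nm.

241 nm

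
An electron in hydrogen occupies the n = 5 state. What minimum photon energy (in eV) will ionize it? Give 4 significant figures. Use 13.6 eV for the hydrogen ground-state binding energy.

0.5440 eV

E_5 = −13.60/25 = −0.5440 eV, so ionization (to E = 0) requires 0.5440 eV.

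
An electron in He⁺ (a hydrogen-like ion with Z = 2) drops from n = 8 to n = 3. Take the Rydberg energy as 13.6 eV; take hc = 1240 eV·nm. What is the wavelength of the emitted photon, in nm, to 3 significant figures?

For Z = 2 the level energies scale as Z², so the effective Rydberg energy is 13.6 × 4 = 54.40 eV.
ΔE = 54.40 × (1/3² − 1/8²) = 54.40 × 0.09549 = 5.194 eV.
λ = hc/ΔE = 1240 / 5.194 = 239 nm.

239 nm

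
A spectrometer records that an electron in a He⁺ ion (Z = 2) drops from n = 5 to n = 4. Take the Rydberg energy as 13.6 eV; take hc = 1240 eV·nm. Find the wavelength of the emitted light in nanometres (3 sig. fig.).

1010 nm

For Z = 2 the level energies scale as Z², so the effective Rydberg energy is 13.6 × 4 = 54.40 eV.
ΔE = 54.40 × (1/4² − 1/5²) = 54.40 × 0.02250 = 1.224 eV.
λ = hc/ΔE = 1240 / 1.224 = 1010 nm.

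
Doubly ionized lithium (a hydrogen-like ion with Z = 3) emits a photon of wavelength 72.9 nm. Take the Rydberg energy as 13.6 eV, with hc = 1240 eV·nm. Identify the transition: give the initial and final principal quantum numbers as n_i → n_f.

n_i = 3, n_f = 2

The photon energy is ΔE = hc/λ = 1240 / 72.9 = 17.01 eV.
With Z = 3, ΔE = 122.4 × (1/n_f² − 1/n_i²), so 1/n_f² − 1/n_i² = 0.1390.
Trying n_f = 2 gives 1/n_i² = 0.1110, i.e. n_i ≈ 3; this pair matches.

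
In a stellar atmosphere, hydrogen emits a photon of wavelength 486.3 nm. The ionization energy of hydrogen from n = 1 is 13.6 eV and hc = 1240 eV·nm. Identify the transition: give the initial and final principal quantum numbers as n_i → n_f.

n_i = 4, n_f = 2

The photon energy is ΔE = hc/λ = 1240 / 486.3 = 2.550 eV.
With Z = 1, ΔE = 13.60 × (1/n_f² − 1/n_i²), so 1/n_f² − 1/n_i² = 0.1875.
Trying n_f = 2 gives 1/n_i² = 0.06251, i.e. n_i ≈ 4; this pair matches.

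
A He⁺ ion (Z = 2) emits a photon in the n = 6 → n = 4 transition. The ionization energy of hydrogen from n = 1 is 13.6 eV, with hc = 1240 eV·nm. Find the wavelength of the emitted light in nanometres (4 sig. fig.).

656.5 nm

For Z = 2 the level energies scale as Z², so the effective Rydberg energy is 13.6 × 4 = 54.40 eV.
ΔE = 54.40 × (1/4² − 1/6²) = 54.40 × 0.03472 = 1.889 eV.
λ = hc/ΔE = 1240 / 1.889 = 656.5 nm.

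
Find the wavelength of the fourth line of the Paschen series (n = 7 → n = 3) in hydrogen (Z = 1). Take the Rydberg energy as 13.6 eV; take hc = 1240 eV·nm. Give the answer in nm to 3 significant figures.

The Paschen series terminates on n_f = 3; the fourth line has n_i = 3+4 = 7.
ΔE = 13.60 × (1/3² − 1/7²) = 1.234 eV.
λ = 1240 / 1.234 = 1010 nm.

1010 nm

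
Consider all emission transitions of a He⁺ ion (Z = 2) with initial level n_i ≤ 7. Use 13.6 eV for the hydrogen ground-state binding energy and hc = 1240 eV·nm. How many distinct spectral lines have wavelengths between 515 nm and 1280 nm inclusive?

Enumerate all n_i → n_f pairs with 1 ≤ n_f < n_i ≤ 7 and compute λ = 1240 / [13.6·4·(1/n_f² − 1/n_i²)].
Lines falling in [515, 1280] nm: 7→4 (541.5 nm), 6→4 (656.5 nm), 5→4 (1013 nm), 7→5 (1163 nm).

4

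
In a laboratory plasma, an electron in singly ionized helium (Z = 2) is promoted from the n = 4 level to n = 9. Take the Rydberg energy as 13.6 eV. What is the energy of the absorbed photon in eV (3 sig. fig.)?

The Bohr energies scale as Z², so for Z = 2: E_n = −54.40/n² eV.
E_9 = −54.40/81 = −0.6716 eV and E_4 = −54.40/16 = −3.400 eV.
The photon energy is |E_9 − E_4| = 2.73 eV.

2.73 eV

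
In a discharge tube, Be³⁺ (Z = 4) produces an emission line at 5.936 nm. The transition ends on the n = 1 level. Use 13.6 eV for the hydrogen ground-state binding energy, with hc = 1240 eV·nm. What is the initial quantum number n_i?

n_i = 5

The photon energy is ΔE = hc/λ = 1240 / 5.936 = 208.9 eV.
With Z = 4, ΔE = 217.6 × (1/n_f² − 1/n_i²), so 1/n_f² − 1/n_i² = 0.9600.
With n_f = 1: 1/n_i² = 1/1 − 0.9600 = 0.04001, so n_i ≈ 5.00.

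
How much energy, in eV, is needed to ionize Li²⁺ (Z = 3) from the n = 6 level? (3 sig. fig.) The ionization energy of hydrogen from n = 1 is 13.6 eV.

3.40 eV

E_n = −13.6 Z²/n² = −122.4/n² eV for Z = 3.
E_6 = −122.4/36 = −3.40 eV, so ionization (to E = 0) requires 3.40 eV.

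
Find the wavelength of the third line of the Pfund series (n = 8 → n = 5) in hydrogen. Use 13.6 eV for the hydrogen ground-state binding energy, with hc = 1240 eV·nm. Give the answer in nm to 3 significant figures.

The Pfund series terminates on n_f = 5; the third line has n_i = 5+3 = 8.
ΔE = 13.60 × (1/5² − 1/8²) = 0.3315 eV.
λ = 1240 / 0.3315 = 3740 nm.

3740 nm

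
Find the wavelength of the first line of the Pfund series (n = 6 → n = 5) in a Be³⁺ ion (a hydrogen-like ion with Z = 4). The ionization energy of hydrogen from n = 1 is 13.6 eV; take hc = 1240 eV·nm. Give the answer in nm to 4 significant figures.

The Pfund series terminates on n_f = 5; the first line has n_i = 5+1 = 6.
ΔE = 217.6 × (1/5² − 1/6²) = 2.660 eV.
λ = 1240 / 2.660 = 466.2 nm.

466.2 nm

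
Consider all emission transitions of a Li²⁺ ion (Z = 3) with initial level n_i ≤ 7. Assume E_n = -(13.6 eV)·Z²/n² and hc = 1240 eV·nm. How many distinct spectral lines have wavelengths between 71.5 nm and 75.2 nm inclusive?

Enumerate all n_i → n_f pairs with 1 ≤ n_f < n_i ≤ 7 and compute λ = 1240 / [13.6·9·(1/n_f² − 1/n_i²)].
Lines falling in [71.5, 75.2] nm: 3→2 (72.94 nm).

1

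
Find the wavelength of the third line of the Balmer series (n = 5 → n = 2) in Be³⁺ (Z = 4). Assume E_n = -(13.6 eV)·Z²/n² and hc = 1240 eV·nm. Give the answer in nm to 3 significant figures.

27.1 nm

The Balmer series terminates on n_f = 2; the third line has n_i = 2+3 = 5.
ΔE = 217.6 × (1/2² − 1/5²) = 45.70 eV.
λ = 1240 / 45.70 = 27.1 nm.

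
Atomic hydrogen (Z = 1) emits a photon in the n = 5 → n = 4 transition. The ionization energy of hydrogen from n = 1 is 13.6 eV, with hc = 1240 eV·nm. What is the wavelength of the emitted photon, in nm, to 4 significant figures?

4052 nm

ΔE = 13.60 × (1/4² − 1/5²) = 13.60 × 0.02250 = 0.3060 eV.
λ = hc/ΔE = 1240 / 0.3060 = 4052 nm.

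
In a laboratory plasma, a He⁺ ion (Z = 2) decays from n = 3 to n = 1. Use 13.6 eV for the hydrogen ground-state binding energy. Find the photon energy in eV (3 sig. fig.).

48.4 eV

The Bohr energies scale as Z², so for Z = 2: E_n = −54.40/n² eV.
E_3 = −54.40/9 = −6.044 eV and E_1 = −54.40/1 = −54.40 eV.
The photon energy is |E_3 − E_1| = 48.4 eV.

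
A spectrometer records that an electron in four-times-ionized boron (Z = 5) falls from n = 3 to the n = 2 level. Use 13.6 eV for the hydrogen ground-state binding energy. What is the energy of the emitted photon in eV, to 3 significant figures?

47.2 eV

The Bohr energies scale as Z², so for Z = 5: E_n = −340.0/n² eV.
E_3 = −340.0/9 = −37.78 eV and E_2 = −340.0/4 = −85.00 eV.
The photon energy is |E_3 − E_2| = 47.2 eV.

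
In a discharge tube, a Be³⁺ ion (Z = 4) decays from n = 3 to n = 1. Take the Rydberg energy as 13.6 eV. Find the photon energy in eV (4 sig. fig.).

193.4 eV

The Bohr energies scale as Z², so for Z = 4: E_n = −217.6/n² eV.
E_3 = −217.6/9 = −24.18 eV and E_1 = −217.6/1 = −217.6 eV.
The photon energy is |E_3 − E_1| = 193.4 eV.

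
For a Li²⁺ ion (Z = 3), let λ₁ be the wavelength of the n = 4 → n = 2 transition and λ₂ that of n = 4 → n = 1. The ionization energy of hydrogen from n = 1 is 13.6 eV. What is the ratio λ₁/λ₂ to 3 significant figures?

λ ∝ 1/ΔE ∝ 1/(1/n_f² − 1/n_i²), and the Z² and hc factors cancel in the ratio.
λ₁/λ₂ = (1/1² − 1/4²)/(1/2² − 1/4²) = 0.9375/0.1875 = 5.00.

5.00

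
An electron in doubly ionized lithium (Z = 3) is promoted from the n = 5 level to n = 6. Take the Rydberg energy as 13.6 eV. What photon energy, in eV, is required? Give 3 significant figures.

1.50 eV

The Bohr energies scale as Z², so for Z = 3: E_n = −122.4/n² eV.
E_6 = −122.4/36 = −3.400 eV and E_5 = −122.4/25 = −4.896 eV.
The photon energy is |E_6 − E_5| = 1.50 eV.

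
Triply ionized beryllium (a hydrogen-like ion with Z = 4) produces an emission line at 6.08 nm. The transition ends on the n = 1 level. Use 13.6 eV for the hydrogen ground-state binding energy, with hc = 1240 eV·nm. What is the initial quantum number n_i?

The photon energy is ΔE = hc/λ = 1240 / 6.08 = 203.9 eV.
With Z = 4, ΔE = 217.6 × (1/n_f² − 1/n_i²), so 1/n_f² − 1/n_i² = 0.9373.
With n_f = 1: 1/n_i² = 1/1 − 0.9373 = 0.06274, so n_i ≈ 3.99.

n_i = 4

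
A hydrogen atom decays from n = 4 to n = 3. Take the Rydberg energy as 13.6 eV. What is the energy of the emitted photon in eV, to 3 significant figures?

0.661 eV

E_4 = −13.60/16 = −0.8500 eV and E_3 = −13.60/9 = −1.511 eV.
The photon energy is |E_4 − E_3| = 0.661 eV.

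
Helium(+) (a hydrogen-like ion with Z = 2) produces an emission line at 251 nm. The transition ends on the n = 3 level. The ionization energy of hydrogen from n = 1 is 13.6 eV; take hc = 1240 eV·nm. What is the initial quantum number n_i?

The photon energy is ΔE = hc/λ = 1240 / 251 = 4.940 eV.
With Z = 2, ΔE = 54.40 × (1/n_f² − 1/n_i²), so 1/n_f² − 1/n_i² = 0.09081.
With n_f = 3: 1/n_i² = 1/9 − 0.09081 = 0.02030, so n_i ≈ 7.02.

n_i = 7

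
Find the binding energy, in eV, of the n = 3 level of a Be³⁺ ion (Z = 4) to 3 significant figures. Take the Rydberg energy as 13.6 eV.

E_n = −13.6 Z²/n² = −217.6/n² eV for Z = 4.
E_3 = −217.6/9 = −24.2 eV, so ionization (to E = 0) requires 24.2 eV.

24.2 eV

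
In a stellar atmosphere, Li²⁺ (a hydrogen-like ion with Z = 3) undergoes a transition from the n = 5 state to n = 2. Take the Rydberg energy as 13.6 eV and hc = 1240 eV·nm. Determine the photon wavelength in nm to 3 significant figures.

48.2 nm

For Z = 3 the level energies scale as Z², so the effective Rydberg energy is 13.6 × 9 = 122.4 eV.
ΔE = 122.4 × (1/2² − 1/5²) = 122.4 × 0.2100 = 25.70 eV.
λ = hc/ΔE = 1240 / 25.70 = 48.2 nm.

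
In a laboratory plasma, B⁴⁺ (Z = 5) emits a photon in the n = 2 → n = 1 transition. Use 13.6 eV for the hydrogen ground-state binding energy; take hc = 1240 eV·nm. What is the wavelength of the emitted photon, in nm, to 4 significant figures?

4.863 nm

For Z = 5 the level energies scale as Z², so the effective Rydberg energy is 13.6 × 25 = 340.0 eV.
ΔE = 340.0 × (1/1² − 1/2²) = 340.0 × 0.7500 = 255.0 eV.
λ = hc/ΔE = 1240 / 255.0 = 4.863 nm.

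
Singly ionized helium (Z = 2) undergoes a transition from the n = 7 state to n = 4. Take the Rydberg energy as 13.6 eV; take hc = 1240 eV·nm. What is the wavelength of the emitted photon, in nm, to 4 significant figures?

541.5 nm

For Z = 2 the level energies scale as Z², so the effective Rydberg energy is 13.6 × 4 = 54.40 eV.
ΔE = 54.40 × (1/4² − 1/7²) = 54.40 × 0.04209 = 2.290 eV.
λ = hc/ΔE = 1240 / 2.290 = 541.5 nm.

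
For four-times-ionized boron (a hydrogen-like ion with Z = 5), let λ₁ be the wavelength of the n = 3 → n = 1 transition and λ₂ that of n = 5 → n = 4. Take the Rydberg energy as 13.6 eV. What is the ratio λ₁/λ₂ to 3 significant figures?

λ ∝ 1/ΔE ∝ 1/(1/n_f² − 1/n_i²), and the Z² and hc factors cancel in the ratio.
λ₁/λ₂ = (1/4² − 1/5²)/(1/1² − 1/3²) = 0.02250/0.8889 = 0.0253.

0.0253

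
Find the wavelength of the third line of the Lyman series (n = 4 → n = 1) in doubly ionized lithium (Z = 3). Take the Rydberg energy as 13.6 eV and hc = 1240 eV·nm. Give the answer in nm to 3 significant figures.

The Lyman series terminates on n_f = 1; the third line has n_i = 1+3 = 4.
ΔE = 122.4 × (1/1² − 1/4²) = 114.8 eV.
λ = 1240 / 114.8 = 10.8 nm.

10.8 nm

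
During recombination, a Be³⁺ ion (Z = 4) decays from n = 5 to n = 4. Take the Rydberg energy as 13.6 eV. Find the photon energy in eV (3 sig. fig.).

The Bohr energies scale as Z², so for Z = 4: E_n = −217.6/n² eV.
E_5 = −217.6/25 = −8.704 eV and E_4 = −217.6/16 = −13.60 eV.
The photon energy is |E_5 − E_4| = 4.90 eV.

4.90 eV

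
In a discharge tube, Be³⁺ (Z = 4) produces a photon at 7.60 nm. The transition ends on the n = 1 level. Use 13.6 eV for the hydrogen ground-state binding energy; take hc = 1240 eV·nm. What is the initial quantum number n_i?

The photon energy is ΔE = hc/λ = 1240 / 7.60 = 163.2 eV.
With Z = 4, ΔE = 217.6 × (1/n_f² − 1/n_i²), so 1/n_f² − 1/n_i² = 0.7498.
With n_f = 1: 1/n_i² = 1/1 − 0.7498 = 0.2502, so n_i ≈ 2.00.

n_i = 2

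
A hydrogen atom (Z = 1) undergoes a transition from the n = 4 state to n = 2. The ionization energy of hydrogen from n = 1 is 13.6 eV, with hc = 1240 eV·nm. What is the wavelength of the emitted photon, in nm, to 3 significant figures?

486 nm

ΔE = 13.60 × (1/2² − 1/4²) = 13.60 × 0.1875 = 2.550 eV.
λ = hc/ΔE = 1240 / 2.550 = 486 nm.
This line belongs to the Balmer series.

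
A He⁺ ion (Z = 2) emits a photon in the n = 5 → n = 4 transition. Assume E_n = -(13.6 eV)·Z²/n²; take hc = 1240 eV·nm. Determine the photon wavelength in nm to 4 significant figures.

1013 nm

For Z = 2 the level energies scale as Z², so the effective Rydberg energy is 13.6 × 4 = 54.40 eV.
ΔE = 54.40 × (1/4² − 1/5²) = 54.40 × 0.02250 = 1.224 eV.
λ = hc/ΔE = 1240 / 1.224 = 1013 nm.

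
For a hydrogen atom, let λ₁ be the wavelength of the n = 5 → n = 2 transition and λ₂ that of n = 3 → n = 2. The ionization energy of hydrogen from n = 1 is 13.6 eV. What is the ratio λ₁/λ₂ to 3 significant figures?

λ ∝ 1/ΔE ∝ 1/(1/n_f² − 1/n_i²), and the Z² and hc factors cancel in the ratio.
λ₁/λ₂ = (1/2² − 1/3²)/(1/2² − 1/5²) = 0.1389/0.2100 = 0.661.

0.661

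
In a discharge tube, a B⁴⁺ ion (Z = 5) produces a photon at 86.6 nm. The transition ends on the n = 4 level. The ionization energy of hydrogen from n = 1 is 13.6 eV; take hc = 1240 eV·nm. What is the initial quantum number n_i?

The photon energy is ΔE = hc/λ = 1240 / 86.6 = 14.32 eV.
With Z = 5, ΔE = 340.0 × (1/n_f² − 1/n_i²), so 1/n_f² − 1/n_i² = 0.04211.
With n_f = 4: 1/n_i² = 1/16 − 0.04211 = 0.02039, so n_i ≈ 7.00.

n_i = 7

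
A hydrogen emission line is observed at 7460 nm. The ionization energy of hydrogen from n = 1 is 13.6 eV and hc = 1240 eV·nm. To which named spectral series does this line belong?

Pfund

ΔE = 1240/7460 = 0.1662 eV.
This matches 13.6 × (1/5² − 1/6²), so n_f = 5: the Pfund series.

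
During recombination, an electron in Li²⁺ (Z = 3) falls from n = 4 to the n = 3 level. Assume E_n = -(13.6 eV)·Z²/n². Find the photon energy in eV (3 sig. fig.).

The Bohr energies scale as Z², so for Z = 3: E_n = −122.4/n² eV.
E_4 = −122.4/16 = −7.650 eV and E_3 = −122.4/9 = −13.60 eV.
The photon energy is |E_4 − E_3| = 5.95 eV.

5.95 eV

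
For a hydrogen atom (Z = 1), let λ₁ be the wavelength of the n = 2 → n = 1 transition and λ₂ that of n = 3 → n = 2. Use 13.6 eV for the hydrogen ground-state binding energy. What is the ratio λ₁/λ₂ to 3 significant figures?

0.185

λ ∝ 1/ΔE ∝ 1/(1/n_f² − 1/n_i²), and the Z² and hc factors cancel in the ratio.
λ₁/λ₂ = (1/2² − 1/3²)/(1/1² − 1/2²) = 0.1389/0.7500 = 0.185.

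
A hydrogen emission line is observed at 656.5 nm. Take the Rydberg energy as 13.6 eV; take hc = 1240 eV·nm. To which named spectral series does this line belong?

ΔE = 1240/656.5 = 1.889 eV.
This matches 13.6 × (1/2² − 1/3²), so n_f = 2: the Balmer series.

Balmer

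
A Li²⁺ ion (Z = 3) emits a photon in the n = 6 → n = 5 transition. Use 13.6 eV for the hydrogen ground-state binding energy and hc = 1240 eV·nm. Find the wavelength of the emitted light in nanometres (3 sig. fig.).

For Z = 3 the level energies scale as Z², so the effective Rydberg energy is 13.6 × 9 = 122.4 eV.
ΔE = 122.4 × (1/5² − 1/6²) = 122.4 × 0.01222 = 1.496 eV.
λ = hc/ΔE = 1240 / 1.496 = 829 nm.

829 nm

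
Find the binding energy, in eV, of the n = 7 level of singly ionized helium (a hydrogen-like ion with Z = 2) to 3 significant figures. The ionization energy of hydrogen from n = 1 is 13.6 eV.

E_n = −13.6 Z²/n² = −54.40/n² eV for Z = 2.
E_7 = −54.40/49 = −1.11 eV, so ionization (to E = 0) requires 1.11 eV.

1.11 eV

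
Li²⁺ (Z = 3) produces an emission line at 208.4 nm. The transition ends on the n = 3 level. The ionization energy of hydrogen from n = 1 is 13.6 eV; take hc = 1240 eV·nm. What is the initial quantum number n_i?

The photon energy is ΔE = hc/λ = 1240 / 208.4 = 5.950 eV.
With Z = 3, ΔE = 122.4 × (1/n_f² − 1/n_i²), so 1/n_f² − 1/n_i² = 0.04861.
With n_f = 3: 1/n_i² = 1/9 − 0.04861 = 0.06250, so n_i ≈ 4.00.

n_i = 4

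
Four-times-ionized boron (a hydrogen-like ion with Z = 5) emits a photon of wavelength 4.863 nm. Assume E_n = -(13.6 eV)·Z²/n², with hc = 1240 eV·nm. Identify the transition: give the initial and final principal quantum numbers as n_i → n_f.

n_i = 2, n_f = 1

The photon energy is ΔE = hc/λ = 1240 / 4.863 = 255.0 eV.
With Z = 5, ΔE = 340.0 × (1/n_f² − 1/n_i²), so 1/n_f² − 1/n_i² = 0.7500.
Trying n_f = 1 gives 1/n_i² = 0.2500, i.e. n_i ≈ 2; this pair matches.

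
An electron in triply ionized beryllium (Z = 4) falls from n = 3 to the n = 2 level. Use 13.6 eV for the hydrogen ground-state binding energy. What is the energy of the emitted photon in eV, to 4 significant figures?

The Bohr energies scale as Z², so for Z = 4: E_n = −217.6/n² eV.
E_3 = −217.6/9 = −24.18 eV and E_2 = −217.6/4 = −54.40 eV.
The photon energy is |E_3 − E_2| = 30.22 eV.

30.22 eV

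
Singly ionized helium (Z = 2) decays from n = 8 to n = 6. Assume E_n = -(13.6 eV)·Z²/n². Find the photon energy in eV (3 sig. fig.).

0.661 eV

The Bohr energies scale as Z², so for Z = 2: E_n = −54.40/n² eV.
E_8 = −54.40/64 = −0.8500 eV and E_6 = −54.40/36 = −1.511 eV.
The photon energy is |E_8 − E_6| = 0.661 eV.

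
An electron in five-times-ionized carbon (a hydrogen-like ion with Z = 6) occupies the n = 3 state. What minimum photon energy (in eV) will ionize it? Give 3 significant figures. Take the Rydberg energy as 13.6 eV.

E_n = −13.6 Z²/n² = −489.6/n² eV for Z = 6.
E_3 = −489.6/9 = −54.4 eV, so ionization (to E = 0) requires 54.4 eV.

54.4 eV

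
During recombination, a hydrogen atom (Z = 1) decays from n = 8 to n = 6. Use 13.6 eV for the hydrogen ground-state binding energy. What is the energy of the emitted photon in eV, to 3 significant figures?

0.165 eV

E_8 = −13.60/64 = −0.2125 eV and E_6 = −13.60/36 = −0.3778 eV.
The photon energy is |E_8 − E_6| = 0.165 eV.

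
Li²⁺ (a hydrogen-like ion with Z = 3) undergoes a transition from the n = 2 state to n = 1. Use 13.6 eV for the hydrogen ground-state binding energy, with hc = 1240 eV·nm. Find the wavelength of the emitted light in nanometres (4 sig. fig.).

13.51 nm

For Z = 3 the level energies scale as Z², so the effective Rydberg energy is 13.6 × 9 = 122.4 eV.
ΔE = 122.4 × (1/1² − 1/2²) = 122.4 × 0.7500 = 91.80 eV.
λ = hc/ΔE = 1240 / 91.80 = 13.51 nm.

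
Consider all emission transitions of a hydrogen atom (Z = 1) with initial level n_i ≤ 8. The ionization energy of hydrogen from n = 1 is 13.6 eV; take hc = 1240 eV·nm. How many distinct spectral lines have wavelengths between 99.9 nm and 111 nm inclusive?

Enumerate all n_i → n_f pairs with 1 ≤ n_f < n_i ≤ 8 and compute λ = 1240 / [13.6·1·(1/n_f² − 1/n_i²)].
Lines falling in [99.9, 111] nm: 3→1 (102.6 nm).

1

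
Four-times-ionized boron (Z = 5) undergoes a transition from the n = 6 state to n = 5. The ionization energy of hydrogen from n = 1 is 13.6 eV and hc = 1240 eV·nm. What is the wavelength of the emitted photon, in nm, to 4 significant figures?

298.4 nm

For Z = 5 the level energies scale as Z², so the effective Rydberg energy is 13.6 × 25 = 340.0 eV.
ΔE = 340.0 × (1/5² − 1/6²) = 340.0 × 0.01222 = 4.156 eV.
λ = hc/ΔE = 1240 / 4.156 = 298.4 nm.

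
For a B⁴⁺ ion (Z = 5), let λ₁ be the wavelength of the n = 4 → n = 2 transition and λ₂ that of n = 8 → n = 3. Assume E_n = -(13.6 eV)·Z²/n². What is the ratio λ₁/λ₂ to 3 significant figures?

0.509

λ ∝ 1/ΔE ∝ 1/(1/n_f² − 1/n_i²), and the Z² and hc factors cancel in the ratio.
λ₁/λ₂ = (1/3² − 1/8²)/(1/2² − 1/4²) = 0.09549/0.1875 = 0.509.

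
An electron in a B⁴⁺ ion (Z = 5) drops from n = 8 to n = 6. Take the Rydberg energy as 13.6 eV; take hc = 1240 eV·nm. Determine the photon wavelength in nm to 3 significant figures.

For Z = 5 the level energies scale as Z², so the effective Rydberg energy is 13.6 × 25 = 340.0 eV.
ΔE = 340.0 × (1/6² − 1/8²) = 340.0 × 0.01215 = 4.132 eV.
λ = hc/ΔE = 1240 / 4.132 = 300 nm.

300 nm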